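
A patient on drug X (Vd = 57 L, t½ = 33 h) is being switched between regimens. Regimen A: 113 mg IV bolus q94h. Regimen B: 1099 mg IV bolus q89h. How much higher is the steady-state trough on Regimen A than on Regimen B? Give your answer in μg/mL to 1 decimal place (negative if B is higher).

-3.2 μg/mL

Regimen A: f = (1/2)^(94/33) ≈ 0.1388; Cmin,ss = (113/57)·f/(1−f) ≈ 0.320 μg/mL.
Regimen B: f = (1/2)^(89/33) ≈ 0.1542; Cmin,ss = (1099/57)·f/(1−f) ≈ 3.515 μg/mL.
Difference ≈ 0.320 − 3.515 ≈ -3.195 μg/mL.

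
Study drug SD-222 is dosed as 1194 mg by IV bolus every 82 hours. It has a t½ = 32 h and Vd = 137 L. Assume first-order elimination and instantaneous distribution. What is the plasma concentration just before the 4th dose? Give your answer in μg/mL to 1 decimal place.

1.8 μg/mL

f = (1/2)^(τ/t½) = (1/2)^(82/32) ≈ 0.1693.
C₀ = D/Vd = 1194/137 ≈ 8.715 μg/mL.
Before the 4th dose, 3 doses have been given. Superposition: Cmin = C₀·(f + f² + … + f^3).
≈ 8.715 × (0.1693 + 0.0287 + 0.0049) ≈ 8.715 × 0.2029 ≈ 1.768 μg/mL.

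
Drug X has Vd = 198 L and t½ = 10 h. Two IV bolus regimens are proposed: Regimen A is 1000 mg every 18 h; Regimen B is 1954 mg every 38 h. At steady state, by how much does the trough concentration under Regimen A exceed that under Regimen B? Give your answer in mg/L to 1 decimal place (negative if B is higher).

Regimen A: f = (1/2)^(18/10) ≈ 0.2872; Cmin,ss = (1000/198)·f/(1−f) ≈ 2.035 mg/L.
Regimen B: f = (1/2)^(38/10) ≈ 0.0718; Cmin,ss = (1954/198)·f/(1−f) ≈ 0.763 mg/L.
Difference ≈ 2.035 − 0.763 ≈ 1.272 mg/L.

1.3 mg/L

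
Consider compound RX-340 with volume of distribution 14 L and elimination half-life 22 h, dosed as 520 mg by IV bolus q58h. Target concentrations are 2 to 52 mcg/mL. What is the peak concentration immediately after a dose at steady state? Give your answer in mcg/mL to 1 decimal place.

Over one 58-h interval, 58/22 ≈ 2.6364 half-lives elapse, leaving f ≈ 0.1608 of each dose.
At steady state, accumulation factor R = 1/(1 − e^(−kτ)) ≈ 1.1916.
Each bolus raises the concentration by D/Vd = 520/14 ≈ 37.143 mcg/mL.
Steady-state peak Cmax,ss = C₀·R ≈ 37.143 × 1.1916 ≈ 44.260 mcg/mL.
Peak 44.3 mcg/mL vs MTC 52 mcg/mL: below toxic threshold.

44.3 mcg/mL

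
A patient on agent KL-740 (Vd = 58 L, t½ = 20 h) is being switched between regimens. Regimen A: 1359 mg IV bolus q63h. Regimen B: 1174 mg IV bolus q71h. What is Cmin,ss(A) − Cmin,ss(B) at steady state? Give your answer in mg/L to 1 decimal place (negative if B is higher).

Regimen A: f = (1/2)^(63/20) ≈ 0.1127; Cmin,ss = (1359/58)·f/(1−f) ≈ 2.976 mg/L.
Regimen B: f = (1/2)^(71/20) ≈ 0.0854; Cmin,ss = (1174/58)·f/(1−f) ≈ 1.890 mg/L.
Difference ≈ 2.976 − 1.890 ≈ 1.086 mg/L.

1.1 mg/L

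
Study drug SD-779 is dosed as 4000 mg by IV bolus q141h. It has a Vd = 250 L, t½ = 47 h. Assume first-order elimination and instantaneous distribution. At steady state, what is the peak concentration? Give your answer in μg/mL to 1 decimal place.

18.3 μg/mL

τ = 141 h = 3 half-lives, so f = (1/2)^3 = 0.125.
At steady state, R = 1/(1 − 0.125) = 8/7.
Single-dose peak C₀ = D/Vd = 4000/250 = 16 μg/mL.
Steady-state peak Cmax,ss = C₀·R = 16 × 8/7 ≈ 18.286 μg/mL.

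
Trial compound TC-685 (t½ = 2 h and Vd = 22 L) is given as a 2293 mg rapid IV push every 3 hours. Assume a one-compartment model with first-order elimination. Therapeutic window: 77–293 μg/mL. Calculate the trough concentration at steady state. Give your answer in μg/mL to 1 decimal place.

57.0 μg/mL

Over one 3-h interval, 3/2 ≈ 1.5 half-lives elapse, leaving f ≈ 0.3536 of each dose.
Accumulation ratio R = 1/(1 − f) ≈ 1/0.6464 ≈ 1.5470.
Each bolus raises the concentration by D/Vd = 2293/22 ≈ 104.227 μg/mL.
Steady-state peak Cmax,ss = C₀·R ≈ 104.227 × 1.5470 ≈ 161.239 μg/mL.
One interval later, Cmin,ss = Cmax,ss·e^(−kτ) ≈ 161.239 × 0.3536 ≈ 57.014 μg/mL.
Trough 57.0 μg/mL vs MEC 77 μg/mL: subtherapeutic.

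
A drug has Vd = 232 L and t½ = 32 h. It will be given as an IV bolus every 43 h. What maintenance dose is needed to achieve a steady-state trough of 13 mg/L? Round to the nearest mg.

4639 mg

τ/t½ = 43/32 ≈ 1.3438, so f = (1/2)^(43/32) ≈ 0.393995.
Cmin,ss = (D/Vd)·f/(1−f), so D = Cmin,ss·Vd·(1−f)/f.
D = 13 × 232 × (1−f)/f ≈ 13 × 232 × 1.53810 ≈ 4638.91 mg.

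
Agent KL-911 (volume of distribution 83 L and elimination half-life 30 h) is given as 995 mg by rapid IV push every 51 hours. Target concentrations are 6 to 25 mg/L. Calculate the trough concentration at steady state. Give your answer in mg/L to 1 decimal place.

τ/t½ = 51/30 ≈ 1.7, so fraction remaining f = (1/2)^(51/30) ≈ 0.3078.
At steady state, accumulation factor R = 1/(1 − e^(−kτ)) ≈ 1.4447.
Each bolus raises the concentration by D/Vd = 995/83 ≈ 11.988 mg/L.
Cmax,ss = C₀/(1 − f) ≈ 11.988/0.6922 ≈ 17.319 mg/L.
Steady-state trough Cmin,ss = Cmax,ss·f ≈ 17.319 × 0.3078 ≈ 5.331 mg/L.
Trough 5.3 mg/L vs MEC 6 mg/L: subtherapeutic.

5.3 mg/L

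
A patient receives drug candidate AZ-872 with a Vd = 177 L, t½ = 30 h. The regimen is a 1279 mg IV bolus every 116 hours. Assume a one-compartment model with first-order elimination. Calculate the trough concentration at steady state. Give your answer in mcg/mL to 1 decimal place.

Over one 116-h interval, 116/30 ≈ 3.8667 half-lives elapse, leaving f ≈ 0.0686 of each dose.
At steady state, accumulation factor R = 1/(1 − e^(−kτ)) ≈ 1.0737.
Each bolus raises the concentration by D/Vd = 1279/177 ≈ 7.226 mcg/mL.
Steady-state peak Cmax,ss = C₀·R ≈ 7.226 × 1.0737 ≈ 7.759 mcg/mL.
Steady-state trough Cmin,ss = Cmax,ss·f ≈ 7.759 × 0.0686 ≈ 0.532 mcg/mL.

0.5 mcg/mL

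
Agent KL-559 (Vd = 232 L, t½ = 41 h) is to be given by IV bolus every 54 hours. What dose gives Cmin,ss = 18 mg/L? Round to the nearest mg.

6229 mg

τ/t½ = 54/41 ≈ 1.3171, so f = (1/2)^(54/41) ≈ 0.401348.
Cmin,ss = (D/Vd)·f/(1−f), so D = Cmin,ss·Vd·(1−f)/f.
D = 18 × 232 × (1−f)/f ≈ 18 × 232 × 1.49160 ≈ 6228.92 mg.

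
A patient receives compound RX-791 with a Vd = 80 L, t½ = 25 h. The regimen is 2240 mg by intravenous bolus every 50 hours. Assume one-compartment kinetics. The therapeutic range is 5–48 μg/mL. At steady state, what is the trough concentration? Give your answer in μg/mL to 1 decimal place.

The dosing interval is 2 half-lives, so f = 2^(−2) = 0.25.
At steady state, R = 1/(1 − 0.25) = 4/3.
Single-dose peak C₀ = D/Vd = 2240/80 = 28 μg/mL.
Steady-state peak Cmax,ss = C₀·R = 28 × 4/3 ≈ 37.333 μg/mL.
Steady-state trough Cmin,ss = Cmax,ss·f ≈ 37.333 × 0.25 ≈ 9.333 μg/mL.
Trough 9.3 μg/mL vs MEC 5 μg/mL: adequate.

9.3 μg/mL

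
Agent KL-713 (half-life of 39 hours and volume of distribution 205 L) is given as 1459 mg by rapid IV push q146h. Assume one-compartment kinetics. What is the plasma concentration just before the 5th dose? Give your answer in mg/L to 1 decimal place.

f = (1/2)^(τ/t½) = (1/2)^(146/39) ≈ 0.0747.
C₀ = D/Vd = 1459/205 ≈ 7.117 mg/L.
Before the 5th dose, 4 doses have been given. Superposition: Cmin = C₀·(f + f² + … + f^4).
≈ 7.117 × (0.0747 + 0.0056 + 0.0004 + 0.0000) ≈ 7.117 × 0.0807 ≈ 0.574 mg/L.

0.6 mg/L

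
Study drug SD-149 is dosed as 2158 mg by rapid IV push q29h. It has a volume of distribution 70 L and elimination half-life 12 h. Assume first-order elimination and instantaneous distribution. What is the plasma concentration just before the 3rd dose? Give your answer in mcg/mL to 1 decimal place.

f = (1/2)^(τ/t½) = (1/2)^(29/12) ≈ 0.1873.
C₀ = D/Vd = 2158/70 ≈ 30.829 mcg/mL.
Before the 3rd dose, 2 doses have been given. Superposition: Cmin = C₀·(f + f²).
≈ 30.829 × (0.1873 + 0.0351) ≈ 30.829 × 0.2224 ≈ 6.856 mcg/mL.

6.9 mcg/mL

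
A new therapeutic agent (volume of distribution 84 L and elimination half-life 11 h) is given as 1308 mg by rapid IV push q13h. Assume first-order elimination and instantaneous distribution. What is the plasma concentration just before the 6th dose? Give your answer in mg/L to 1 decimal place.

f = (1/2)^(τ/t½) = (1/2)^(13/11) ≈ 0.4408.
C₀ = D/Vd = 1308/84 ≈ 15.571 mg/L.
Before the 6th dose, 5 doses have been given. Superposition: Cmin = C₀·(f + f² + … + f^5).
≈ 15.571 × (0.4408 + 0.1943 + 0.0856 + 0.0378 + 0.0166) ≈ 15.571 × 0.7751 ≈ 12.069 mg/L.

12.1 mg/L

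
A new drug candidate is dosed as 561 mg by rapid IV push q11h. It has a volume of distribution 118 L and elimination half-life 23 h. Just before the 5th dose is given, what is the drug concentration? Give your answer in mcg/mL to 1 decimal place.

8.9 mcg/mL

f = (1/2)^(τ/t½) = (1/2)^(11/23) ≈ 0.7178.
C₀ = D/Vd = 561/118 ≈ 4.754 mcg/mL.
Before the 5th dose, 4 doses have been given. Superposition: Cmin = C₀·(f + f² + … + f^4).
≈ 4.754 × (0.7178 + 0.5152 + 0.3698 + 0.2655) ≈ 4.754 × 1.8683 ≈ 8.882 mcg/mL.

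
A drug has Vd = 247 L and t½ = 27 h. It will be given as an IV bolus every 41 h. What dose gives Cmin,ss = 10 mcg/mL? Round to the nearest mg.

4606 mg

τ/t½ = 41/27 ≈ 1.5185, so f = (1/2)^(41/27) ≈ 0.349044.
Cmin,ss = (D/Vd)·f/(1−f), so D = Cmin,ss·Vd·(1−f)/f.
D = 10 × 247 × (1−f)/f ≈ 10 × 247 × 1.86497 ≈ 4606.48 mg.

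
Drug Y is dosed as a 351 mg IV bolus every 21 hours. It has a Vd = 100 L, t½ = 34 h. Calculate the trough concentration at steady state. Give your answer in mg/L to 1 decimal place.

6.6 mg/L

k = ln2/t½ = ln2/34 ≈ 0.020387 h⁻¹; fraction remaining f = e^(−kτ) = e^(−0.020387×21) ≈ 0.6517.
Single-dose peak C₀ = D/Vd = 351/100 ≈ 3.510 mg/L.
Steady-state trough Cmin,ss = C₀·f/(1−f) ≈ 3.510 × 0.6517/0.3483 ≈ 6.568 mg/L.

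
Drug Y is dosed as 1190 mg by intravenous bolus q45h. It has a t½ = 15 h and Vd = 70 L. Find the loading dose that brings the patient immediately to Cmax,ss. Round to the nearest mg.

1360 mg

f = (1/2)^(45/15) ≈ 0.125000; accumulation ratio R = 1/(1−f) ≈ 1.14286.
Loading dose to hit Cmax,ss on first dose: D_load = D_maint·R ≈ 1190 × 1.14286 ≈ 1360.00 mg.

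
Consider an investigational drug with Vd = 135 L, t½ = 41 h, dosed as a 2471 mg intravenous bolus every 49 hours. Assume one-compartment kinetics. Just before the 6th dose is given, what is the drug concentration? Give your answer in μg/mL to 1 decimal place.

14.0 μg/mL

f = (1/2)^(τ/t½) = (1/2)^(49/41) ≈ 0.4367.
C₀ = D/Vd = 2471/135 ≈ 18.304 μg/mL.
Before the 6th dose, 5 doses have been given. Superposition: Cmin = C₀·(f + f² + … + f^5).
≈ 18.304 × (0.4367 + 0.1907 + 0.0833 + 0.0364 + 0.0159) ≈ 18.304 × 0.7630 ≈ 13.966 μg/mL.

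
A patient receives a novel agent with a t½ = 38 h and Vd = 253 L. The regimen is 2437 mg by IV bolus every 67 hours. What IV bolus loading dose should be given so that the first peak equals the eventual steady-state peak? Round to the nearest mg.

f = (1/2)^(67/38) ≈ 0.294603; accumulation ratio R = 1/(1−f) ≈ 1.41764.
Loading dose to hit Cmax,ss on first dose: D_load = D_maint·R ≈ 2437 × 1.41764 ≈ 3454.79 mg.

3455 mg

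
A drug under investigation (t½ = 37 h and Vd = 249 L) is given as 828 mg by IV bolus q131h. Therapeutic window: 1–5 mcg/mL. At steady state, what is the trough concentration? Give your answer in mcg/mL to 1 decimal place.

k = ln2/t½ = ln2/37 ≈ 0.018734 h⁻¹; fraction remaining f = e^(−kτ) = e^(−0.018734×131) ≈ 0.0859.
At steady state, accumulation factor R = 1/(1 − e^(−kτ)) ≈ 1.0940.
Each bolus raises the concentration by D/Vd = 828/249 ≈ 3.325 mcg/mL.
Cmax,ss = C₀/(1 − f) ≈ 3.325/0.9141 ≈ 3.637 mcg/mL.
One interval later, Cmin,ss = Cmax,ss·e^(−kτ) ≈ 3.637 × 0.0859 ≈ 0.312 mcg/mL.
Trough 0.3 mcg/mL vs MEC 1 mcg/mL: subtherapeutic.

0.3 mcg/mL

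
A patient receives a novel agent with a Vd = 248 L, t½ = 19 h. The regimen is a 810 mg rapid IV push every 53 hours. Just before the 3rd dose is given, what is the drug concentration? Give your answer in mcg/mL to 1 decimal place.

0.5 mcg/mL

f = (1/2)^(τ/t½) = (1/2)^(53/19) ≈ 0.1446.
C₀ = D/Vd = 810/248 ≈ 3.266 mcg/mL.
Before the 3rd dose, 2 doses have been given. Superposition: Cmin = C₀·(f + f²).
≈ 3.266 × (0.1446 + 0.0209) ≈ 3.266 × 0.1655 ≈ 0.541 mcg/mL.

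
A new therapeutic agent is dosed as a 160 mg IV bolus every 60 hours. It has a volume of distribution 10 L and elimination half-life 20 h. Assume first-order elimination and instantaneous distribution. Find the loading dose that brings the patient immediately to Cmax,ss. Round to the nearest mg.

183 mg

f = (1/2)^(60/20) ≈ 0.125000; accumulation ratio R = 1/(1−f) ≈ 1.14286.
Loading dose to hit Cmax,ss on first dose: D_load = D_maint·R ≈ 160 × 1.14286 ≈ 182.86 mg.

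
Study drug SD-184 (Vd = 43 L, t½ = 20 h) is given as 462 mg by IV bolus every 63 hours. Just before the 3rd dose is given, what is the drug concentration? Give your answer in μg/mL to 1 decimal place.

f = (1/2)^(τ/t½) = (1/2)^(63/20) ≈ 0.1127.
C₀ = D/Vd = 462/43 ≈ 10.744 μg/mL.
Before the 3rd dose, 2 doses have been given. Superposition: Cmin = C₀·(f + f²).
≈ 10.744 × (0.1127 + 0.0127) ≈ 10.744 × 0.1254 ≈ 1.347 μg/mL.

1.3 μg/mL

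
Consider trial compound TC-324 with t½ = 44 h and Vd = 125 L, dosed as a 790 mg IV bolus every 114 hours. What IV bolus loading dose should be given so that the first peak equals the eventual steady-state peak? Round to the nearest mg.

f = (1/2)^(114/44) ≈ 0.165981; accumulation ratio R = 1/(1−f) ≈ 1.19901.
Loading dose to hit Cmax,ss on first dose: D_load = D_maint·R ≈ 790 × 1.19901 ≈ 947.22 mg.

947 mg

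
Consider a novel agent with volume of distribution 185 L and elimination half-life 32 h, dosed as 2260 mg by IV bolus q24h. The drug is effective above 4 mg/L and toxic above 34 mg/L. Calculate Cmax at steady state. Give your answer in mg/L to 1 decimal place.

30.1 mg/L

k = ln2/t½ = ln2/32 ≈ 0.021661 h⁻¹; fraction remaining f = e^(−kτ) = e^(−0.021661×24) ≈ 0.5946.
At steady state, accumulation factor R = 1/(1 − e^(−kτ)) ≈ 2.4667.
Each bolus raises the concentration by D/Vd = 2260/185 ≈ 12.216 mg/L.
Cmax,ss = C₀/(1 − f) ≈ 12.216/0.4054 ≈ 30.133 mg/L.
Peak 30.1 mg/L vs MTC 34 mg/L: below toxic threshold.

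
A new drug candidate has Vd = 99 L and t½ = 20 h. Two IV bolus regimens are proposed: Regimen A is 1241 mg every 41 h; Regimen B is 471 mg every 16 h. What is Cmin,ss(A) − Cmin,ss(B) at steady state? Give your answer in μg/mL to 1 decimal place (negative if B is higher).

-2.4 μg/mL

Regimen A: f = (1/2)^(41/20) ≈ 0.2415; Cmin,ss = (1241/99)·f/(1−f) ≈ 3.991 μg/mL.
Regimen B: f = (1/2)^(16/20) ≈ 0.5743; Cmin,ss = (471/99)·f/(1−f) ≈ 6.418 μg/mL.
Difference ≈ 3.991 − 6.418 ≈ -2.427 μg/mL.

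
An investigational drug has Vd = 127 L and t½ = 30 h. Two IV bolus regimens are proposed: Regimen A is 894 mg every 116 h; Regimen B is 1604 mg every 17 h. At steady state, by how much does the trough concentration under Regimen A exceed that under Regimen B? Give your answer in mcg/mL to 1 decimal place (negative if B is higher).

-25.7 mcg/mL

Regimen A: f = (1/2)^(116/30) ≈ 0.0686; Cmin,ss = (894/127)·f/(1−f) ≈ 0.518 mcg/mL.
Regimen B: f = (1/2)^(17/30) ≈ 0.6752; Cmin,ss = (1604/127)·f/(1−f) ≈ 26.255 mcg/mL.
Difference ≈ 0.518 − 26.255 ≈ -25.737 mcg/mL.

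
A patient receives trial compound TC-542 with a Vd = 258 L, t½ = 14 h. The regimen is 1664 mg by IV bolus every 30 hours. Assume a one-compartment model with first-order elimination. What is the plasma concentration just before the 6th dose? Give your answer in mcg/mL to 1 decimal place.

1.9 mcg/mL

f = (1/2)^(τ/t½) = (1/2)^(30/14) ≈ 0.2264.
C₀ = D/Vd = 1664/258 ≈ 6.450 mcg/mL.
Before the 6th dose, 5 doses have been given. Superposition: Cmin = C₀·(f + f² + … + f^5).
≈ 6.450 × (0.2264 + 0.0513 + 0.0116 + 0.0026 + 0.0006) ≈ 6.450 × 0.2925 ≈ 1.887 mcg/mL.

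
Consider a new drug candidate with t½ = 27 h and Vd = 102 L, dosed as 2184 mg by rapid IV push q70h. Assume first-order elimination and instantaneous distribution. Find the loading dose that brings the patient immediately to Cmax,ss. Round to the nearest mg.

2618 mg

f = (1/2)^(70/27) ≈ 0.165788; accumulation ratio R = 1/(1−f) ≈ 1.19874.
Loading dose to hit Cmax,ss on first dose: D_load = D_maint·R ≈ 2184 × 1.19874 ≈ 2618.05 mg.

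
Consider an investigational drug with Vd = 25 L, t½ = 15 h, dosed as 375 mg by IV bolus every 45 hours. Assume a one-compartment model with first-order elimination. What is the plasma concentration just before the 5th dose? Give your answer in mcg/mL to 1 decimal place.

f = (1/2)^(τ/t½) = (1/2)^(45/15) ≈ 0.1250.
C₀ = D/Vd = 375/25 ≈ 15.000 mcg/mL.
Before the 5th dose, 4 doses have been given. Superposition: Cmin = C₀·(f + f² + … + f^4).
≈ 15.000 × (0.1250 + 0.0156 + 0.0020 + 0.0002) ≈ 15.000 × 0.1428 ≈ 2.142 mcg/mL.

2.1 mcg/mL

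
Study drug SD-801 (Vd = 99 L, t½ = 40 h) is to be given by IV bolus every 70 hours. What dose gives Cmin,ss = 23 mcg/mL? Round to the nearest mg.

5382 mg

τ/t½ = 70/40 ≈ 1.75, so f = (1/2)^(70/40) ≈ 0.297302.
Cmin,ss = (D/Vd)·f/(1−f), so D = Cmin,ss·Vd·(1−f)/f.
D = 23 × 99 × (1−f)/f ≈ 23 × 99 × 2.36358 ≈ 5381.87 mg.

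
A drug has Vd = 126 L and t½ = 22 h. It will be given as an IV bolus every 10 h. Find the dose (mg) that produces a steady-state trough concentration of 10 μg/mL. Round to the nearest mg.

467 mg

τ/t½ = 10/22 ≈ 0.45455, so f = (1/2)^(10/22) ≈ 0.729740.
Cmin,ss = (D/Vd)·f/(1−f), so D = Cmin,ss·Vd·(1−f)/f.
D = 10 × 126 × (1−f)/f ≈ 10 × 126 × 0.37035 ≈ 466.64 mg.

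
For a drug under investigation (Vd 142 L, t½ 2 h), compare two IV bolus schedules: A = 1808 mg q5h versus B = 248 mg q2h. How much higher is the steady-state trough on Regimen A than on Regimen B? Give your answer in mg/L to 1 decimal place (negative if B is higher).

1.0 mg/L

Regimen A: f = (1/2)^(5/2) ≈ 0.1768; Cmin,ss = (1808/142)·f/(1−f) ≈ 2.735 mg/L.
Regimen B: f = (1/2)^(2/2) ≈ 0.5000; Cmin,ss = (248/142)·f/(1−f) ≈ 1.746 mg/L.
Difference ≈ 2.735 − 1.746 ≈ 0.989 mg/L.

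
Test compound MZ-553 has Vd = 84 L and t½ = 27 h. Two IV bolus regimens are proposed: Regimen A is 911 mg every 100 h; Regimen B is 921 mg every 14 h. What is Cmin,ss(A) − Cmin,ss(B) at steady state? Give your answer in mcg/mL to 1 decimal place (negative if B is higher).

Regimen A: f = (1/2)^(100/27) ≈ 0.0767; Cmin,ss = (911/84)·f/(1−f) ≈ 0.901 mcg/mL.
Regimen B: f = (1/2)^(14/27) ≈ 0.6981; Cmin,ss = (921/84)·f/(1−f) ≈ 25.353 mcg/mL.
Difference ≈ 0.901 − 25.353 ≈ -24.452 mcg/mL.

-24.5 mcg/mL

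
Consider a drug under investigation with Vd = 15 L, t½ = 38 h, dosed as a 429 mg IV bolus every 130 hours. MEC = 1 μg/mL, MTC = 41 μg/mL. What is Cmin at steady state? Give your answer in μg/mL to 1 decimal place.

2.9 μg/mL

k = ln2/t½ = ln2/38 ≈ 0.018241 h⁻¹; fraction remaining f = e^(−kτ) = e^(−0.018241×130) ≈ 0.0934.
Each bolus raises the concentration by D/Vd = 429/15 ≈ 28.600 μg/mL.
Steady-state trough Cmin,ss = C₀·f/(1−f) ≈ 28.600 × 0.0934/0.9066 ≈ 2.946 μg/mL.
Trough 2.9 μg/mL vs MEC 1 μg/mL: adequate.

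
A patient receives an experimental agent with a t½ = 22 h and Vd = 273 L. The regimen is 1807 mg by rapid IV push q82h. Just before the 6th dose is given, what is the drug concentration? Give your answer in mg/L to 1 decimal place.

0.5 mg/L

f = (1/2)^(τ/t½) = (1/2)^(82/22) ≈ 0.0755.
C₀ = D/Vd = 1807/273 ≈ 6.619 mg/L.
Before the 6th dose, 5 doses have been given. Superposition: Cmin = C₀·(f + f² + … + f^5).
≈ 6.619 × (0.0755 + 0.0057 + 0.0004 + 0.0000 + 0.0000) ≈ 6.619 × 0.0816 ≈ 0.540 mg/L.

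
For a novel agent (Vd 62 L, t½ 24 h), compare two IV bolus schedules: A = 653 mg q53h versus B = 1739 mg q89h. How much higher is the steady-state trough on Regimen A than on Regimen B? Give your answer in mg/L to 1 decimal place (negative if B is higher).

Regimen A: f = (1/2)^(53/24) ≈ 0.2164; Cmin,ss = (653/62)·f/(1−f) ≈ 2.909 mg/L.
Regimen B: f = (1/2)^(89/24) ≈ 0.0765; Cmin,ss = (1739/62)·f/(1−f) ≈ 2.323 mg/L.
Difference ≈ 2.909 − 2.323 ≈ 0.586 mg/L.

0.6 mg/L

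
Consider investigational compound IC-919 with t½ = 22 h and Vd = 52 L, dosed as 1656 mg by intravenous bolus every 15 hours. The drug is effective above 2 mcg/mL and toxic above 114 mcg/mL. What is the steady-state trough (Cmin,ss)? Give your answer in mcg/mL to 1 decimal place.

Over one 15-h interval, 15/22 ≈ 0.68182 half-lives elapse, leaving f ≈ 0.6234 of each dose.
Each bolus raises the concentration by D/Vd = 1656/52 ≈ 31.846 mcg/mL.
Steady-state trough Cmin,ss = C₀·f/(1−f) ≈ 31.846 × 0.6234/0.3766 ≈ 52.716 mcg/mL.
Trough 52.7 mcg/mL vs MEC 2 mcg/mL: adequate.

52.7 mcg/mL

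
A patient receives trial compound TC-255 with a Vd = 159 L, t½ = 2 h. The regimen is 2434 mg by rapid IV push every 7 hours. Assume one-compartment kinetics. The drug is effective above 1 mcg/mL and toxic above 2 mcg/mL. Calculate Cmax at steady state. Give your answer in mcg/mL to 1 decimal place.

τ/t½ = 7/2 ≈ 3.5, so fraction remaining f = (1/2)^(7/2) ≈ 0.0884.
Accumulation ratio R = 1/(1 − f) ≈ 1/0.9116 ≈ 1.0970.
Each bolus raises the concentration by D/Vd = 2434/159 ≈ 15.308 mcg/mL.
Cmax,ss = C₀/(1 − f) ≈ 15.308/0.9116 ≈ 16.792 mcg/mL.
Peak 16.8 mcg/mL vs MTC 2 mcg/mL: exceeds toxic threshold.

16.8 mcg/mL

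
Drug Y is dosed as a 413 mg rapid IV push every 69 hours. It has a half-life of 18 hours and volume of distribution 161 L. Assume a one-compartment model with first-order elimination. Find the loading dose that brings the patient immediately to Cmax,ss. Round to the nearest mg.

f = (1/2)^(69/18) ≈ 0.070154; accumulation ratio R = 1/(1−f) ≈ 1.07545.
Loading dose to hit Cmax,ss on first dose: D_load = D_maint·R ≈ 413 × 1.07545 ≈ 444.16 mg.

444 mg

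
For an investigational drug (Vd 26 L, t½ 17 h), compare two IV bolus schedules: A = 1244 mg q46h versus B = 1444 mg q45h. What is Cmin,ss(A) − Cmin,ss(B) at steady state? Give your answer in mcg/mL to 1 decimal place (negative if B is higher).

-1.9 mcg/mL

Regimen A: f = (1/2)^(46/17) ≈ 0.1533; Cmin,ss = (1244/26)·f/(1−f) ≈ 8.663 mcg/mL.
Regimen B: f = (1/2)^(45/17) ≈ 0.1596; Cmin,ss = (1444/26)·f/(1−f) ≈ 10.547 mcg/mL.
Difference ≈ 8.663 − 10.547 ≈ -1.884 mcg/mL.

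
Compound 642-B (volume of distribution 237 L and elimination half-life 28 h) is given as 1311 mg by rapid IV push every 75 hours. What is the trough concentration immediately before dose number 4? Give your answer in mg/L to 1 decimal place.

f = (1/2)^(τ/t½) = (1/2)^(75/28) ≈ 0.1562.
C₀ = D/Vd = 1311/237 ≈ 5.532 mg/L.
Before the 4th dose, 3 doses have been given. Superposition: Cmin = C₀·(f + f² + … + f^3).
≈ 5.532 × (0.1562 + 0.0244 + 0.0038) ≈ 5.532 × 0.1844 ≈ 1.020 mg/L.

1.0 mg/L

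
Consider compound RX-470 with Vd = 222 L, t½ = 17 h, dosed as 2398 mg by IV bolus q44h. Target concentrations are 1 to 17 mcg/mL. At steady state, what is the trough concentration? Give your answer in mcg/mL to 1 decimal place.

k = ln2/t½ = ln2/17 ≈ 0.040773 h⁻¹; fraction remaining f = e^(−kτ) = e^(−0.040773×44) ≈ 0.1663.
At steady state, accumulation factor R = 1/(1 − e^(−kτ)) ≈ 1.1995.
Single-dose peak C₀ = D/Vd = 2398/222 ≈ 10.802 mcg/mL.
Cmax,ss = C₀/(1 − f) ≈ 10.802/0.8337 ≈ 12.957 mcg/mL.
One interval later, Cmin,ss = Cmax,ss·e^(−kτ) ≈ 12.957 × 0.1663 ≈ 2.155 mcg/mL.
Trough 2.2 mcg/mL vs MEC 1 mcg/mL: adequate.

2.2 mcg/mL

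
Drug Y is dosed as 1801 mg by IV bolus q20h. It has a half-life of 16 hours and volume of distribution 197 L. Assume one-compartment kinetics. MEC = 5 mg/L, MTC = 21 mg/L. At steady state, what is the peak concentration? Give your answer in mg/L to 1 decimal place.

15.8 mg/L

k = ln2/t½ = ln2/16 ≈ 0.043322 h⁻¹; fraction remaining f = e^(−kτ) = e^(−0.043322×20) ≈ 0.4204.
Accumulation ratio R = 1/(1 − f) ≈ 1/0.5796 ≈ 1.7253.
Each bolus raises the concentration by D/Vd = 1801/197 ≈ 9.142 mg/L.
Cmax,ss = C₀/(1 − f) ≈ 9.142/0.5796 ≈ 15.773 mg/L.
Peak 15.8 mg/L vs MTC 21 mg/L: below toxic threshold.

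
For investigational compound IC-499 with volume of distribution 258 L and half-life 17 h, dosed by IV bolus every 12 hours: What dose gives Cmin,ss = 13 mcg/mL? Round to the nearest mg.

2117 mg

τ/t½ = 12/17 ≈ 0.70588, so f = (1/2)^(12/17) ≈ 0.613067.
Cmin,ss = (D/Vd)·f/(1−f), so D = Cmin,ss·Vd·(1−f)/f.
D = 13 × 258 × (1−f)/f ≈ 13 × 258 × 0.63114 ≈ 2116.84 mg.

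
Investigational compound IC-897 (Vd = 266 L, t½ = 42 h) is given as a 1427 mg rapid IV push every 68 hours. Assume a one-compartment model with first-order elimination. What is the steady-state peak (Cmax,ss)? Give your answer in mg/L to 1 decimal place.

τ/t½ = 68/42 ≈ 1.619, so fraction remaining f = (1/2)^(68/42) ≈ 0.3256.
Accumulation ratio R = 1/(1 − f) ≈ 1/0.6744 ≈ 1.4828.
Single-dose peak C₀ = D/Vd = 1427/266 ≈ 5.365 mg/L.
Steady-state peak Cmax,ss = C₀·R ≈ 5.365 × 1.4828 ≈ 7.955 mg/L.

8.0 mg/L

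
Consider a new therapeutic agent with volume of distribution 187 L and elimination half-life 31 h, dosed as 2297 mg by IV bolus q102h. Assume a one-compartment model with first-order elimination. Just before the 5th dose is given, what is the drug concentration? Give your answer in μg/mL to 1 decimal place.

f = (1/2)^(τ/t½) = (1/2)^(102/31) ≈ 0.1022.
C₀ = D/Vd = 2297/187 ≈ 12.283 μg/mL.
Before the 5th dose, 4 doses have been given. Superposition: Cmin = C₀·(f + f² + … + f^4).
≈ 12.283 × (0.1022 + 0.0104 + 0.0011 + 0.0001) ≈ 12.283 × 0.1138 ≈ 1.398 μg/mL.

1.4 μg/mL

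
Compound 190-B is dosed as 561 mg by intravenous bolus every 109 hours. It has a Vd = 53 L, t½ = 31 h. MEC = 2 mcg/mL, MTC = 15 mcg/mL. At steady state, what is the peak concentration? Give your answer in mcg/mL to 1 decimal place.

Over one 109-h interval, 109/31 ≈ 3.5161 half-lives elapse, leaving f ≈ 0.0874 of each dose.
At steady state, accumulation factor R = 1/(1 − e^(−kτ)) ≈ 1.0958.
Single-dose peak C₀ = D/Vd = 561/53 ≈ 10.585 mcg/mL.
Steady-state peak Cmax,ss = C₀·R ≈ 10.585 × 1.0958 ≈ 11.599 mcg/mL.
Peak 11.6 mcg/mL vs MTC 15 mcg/mL: below toxic threshold.

11.6 mcg/mL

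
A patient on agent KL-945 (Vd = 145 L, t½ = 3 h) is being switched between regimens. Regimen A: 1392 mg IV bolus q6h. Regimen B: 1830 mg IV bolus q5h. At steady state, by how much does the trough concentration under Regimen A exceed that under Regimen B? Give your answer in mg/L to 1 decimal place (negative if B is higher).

Regimen A: f = (1/2)^(6/3) ≈ 0.2500; Cmin,ss = (1392/145)·f/(1−f) ≈ 3.200 mg/L.
Regimen B: f = (1/2)^(5/3) ≈ 0.3150; Cmin,ss = (1830/145)·f/(1−f) ≈ 5.804 mg/L.
Difference ≈ 3.200 − 5.804 ≈ -2.604 mg/L.

-2.6 mg/L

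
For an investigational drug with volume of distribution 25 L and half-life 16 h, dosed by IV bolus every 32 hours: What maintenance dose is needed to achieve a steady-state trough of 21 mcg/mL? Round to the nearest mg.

τ/t½ = 32/16 ≈ 2, so f = (1/2)^(32/16) ≈ 0.250000.
Cmin,ss = (D/Vd)·f/(1−f), so D = Cmin,ss·Vd·(1−f)/f.
D = 21 × 25 × (1−f)/f ≈ 21 × 25 × 3.00000 ≈ 1575.00 mg.

1575 mg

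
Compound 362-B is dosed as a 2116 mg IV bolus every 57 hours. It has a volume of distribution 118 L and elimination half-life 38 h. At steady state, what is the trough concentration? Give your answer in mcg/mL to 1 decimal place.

Over one 57-h interval, 57/38 ≈ 1.5 half-lives elapse, leaving f ≈ 0.3536 of each dose.
At steady state, accumulation factor R = 1/(1 − e^(−kτ)) ≈ 1.5470.
Single-dose peak C₀ = D/Vd = 2116/118 ≈ 17.932 mcg/mL.
Cmax,ss = C₀/(1 − f) ≈ 17.932/0.6464 ≈ 27.741 mcg/mL.
Steady-state trough Cmin,ss = Cmax,ss·f ≈ 27.741 × 0.3536 ≈ 9.809 mcg/mL.

9.8 mcg/mL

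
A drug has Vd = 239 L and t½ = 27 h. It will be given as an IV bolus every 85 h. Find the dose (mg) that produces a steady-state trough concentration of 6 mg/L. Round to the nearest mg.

11279 mg

τ/t½ = 85/27 ≈ 3.1481, so f = (1/2)^(85/27) ≈ 0.112801.
Cmin,ss = (D/Vd)·f/(1−f), so D = Cmin,ss·Vd·(1−f)/f.
D = 6 × 239 × (1−f)/f ≈ 6 × 239 × 7.86517 ≈ 11278.65 mg.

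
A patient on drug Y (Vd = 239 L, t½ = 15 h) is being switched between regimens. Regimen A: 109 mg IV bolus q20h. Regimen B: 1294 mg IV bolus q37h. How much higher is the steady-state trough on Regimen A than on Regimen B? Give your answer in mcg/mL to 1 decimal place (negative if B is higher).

Regimen A: f = (1/2)^(20/15) ≈ 0.3969; Cmin,ss = (109/239)·f/(1−f) ≈ 0.300 mcg/mL.
Regimen B: f = (1/2)^(37/15) ≈ 0.1809; Cmin,ss = (1294/239)·f/(1−f) ≈ 1.196 mcg/mL.
Difference ≈ 0.300 − 1.196 ≈ -0.896 mcg/mL.

-0.9 mcg/mL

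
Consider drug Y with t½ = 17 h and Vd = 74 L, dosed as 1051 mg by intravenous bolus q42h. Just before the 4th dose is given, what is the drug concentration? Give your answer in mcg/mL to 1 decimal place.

3.1 mcg/mL

f = (1/2)^(τ/t½) = (1/2)^(42/17) ≈ 0.1804.
C₀ = D/Vd = 1051/74 ≈ 14.203 mcg/mL.
Before the 4th dose, 3 doses have been given. Superposition: Cmin = C₀·(f + f² + … + f^3).
≈ 14.203 × (0.1804 + 0.0325 + 0.0059) ≈ 14.203 × 0.2188 ≈ 3.108 mcg/mL.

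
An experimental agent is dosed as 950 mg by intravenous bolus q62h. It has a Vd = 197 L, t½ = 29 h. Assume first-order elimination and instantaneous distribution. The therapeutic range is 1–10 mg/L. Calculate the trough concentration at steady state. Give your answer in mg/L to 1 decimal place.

k = ln2/t½ = ln2/29 ≈ 0.023902 h⁻¹; fraction remaining f = e^(−kτ) = e^(−0.023902×62) ≈ 0.2272.
Single-dose peak C₀ = D/Vd = 950/197 ≈ 4.822 mg/L.
Steady-state trough Cmin,ss = C₀·f/(1−f) ≈ 4.822 × 0.2272/0.7728 ≈ 1.418 mg/L.
Trough 1.4 mg/L vs MEC 1 mg/L: adequate.

1.4 mg/L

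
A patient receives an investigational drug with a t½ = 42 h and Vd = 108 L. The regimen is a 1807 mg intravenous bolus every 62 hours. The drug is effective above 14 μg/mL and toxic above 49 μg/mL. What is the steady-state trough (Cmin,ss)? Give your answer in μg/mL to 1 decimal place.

k = ln2/t½ = ln2/42 ≈ 0.016504 h⁻¹; fraction remaining f = e^(−kτ) = e^(−0.016504×62) ≈ 0.3594.
Accumulation ratio R = 1/(1 − f) ≈ 1/0.6406 ≈ 1.5610.
Single-dose peak C₀ = D/Vd = 1807/108 ≈ 16.731 μg/mL.
Cmax,ss = C₀/(1 − f) ≈ 16.731/0.6406 ≈ 26.118 μg/mL.
Steady-state trough Cmin,ss = Cmax,ss·f ≈ 26.118 × 0.3594 ≈ 9.387 μg/mL.
Trough 9.4 μg/mL vs MEC 14 μg/mL: subtherapeutic.

9.4 μg/mL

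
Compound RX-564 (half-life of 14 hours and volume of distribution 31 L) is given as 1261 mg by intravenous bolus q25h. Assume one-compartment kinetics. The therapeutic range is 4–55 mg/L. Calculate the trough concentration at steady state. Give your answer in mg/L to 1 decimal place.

16.6 mg/L

Over one 25-h interval, 25/14 ≈ 1.7857 half-lives elapse, leaving f ≈ 0.2900 of each dose.
Accumulation ratio R = 1/(1 − f) ≈ 1/0.7100 ≈ 1.4085.
Single-dose peak C₀ = D/Vd = 1261/31 ≈ 40.677 mg/L.
Cmax,ss = C₀/(1 − f) ≈ 40.677/0.7100 ≈ 57.292 mg/L.
One interval later, Cmin,ss = Cmax,ss·e^(−kτ) ≈ 57.292 × 0.2900 ≈ 16.615 mg/L.
Trough 16.6 mg/L vs MEC 4 mg/L: adequate.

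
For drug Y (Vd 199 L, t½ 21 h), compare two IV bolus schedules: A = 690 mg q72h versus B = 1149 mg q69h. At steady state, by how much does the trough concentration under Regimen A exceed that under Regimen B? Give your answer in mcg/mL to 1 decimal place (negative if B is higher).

Regimen A: f = (1/2)^(72/21) ≈ 0.0929; Cmin,ss = (690/199)·f/(1−f) ≈ 0.355 mcg/mL.
Regimen B: f = (1/2)^(69/21) ≈ 0.1025; Cmin,ss = (1149/199)·f/(1−f) ≈ 0.659 mcg/mL.
Difference ≈ 0.355 − 0.659 ≈ -0.304 mcg/mL.

-0.3 mcg/mL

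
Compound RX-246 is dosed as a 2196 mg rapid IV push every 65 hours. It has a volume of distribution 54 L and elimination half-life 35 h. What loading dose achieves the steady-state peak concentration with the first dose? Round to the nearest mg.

f = (1/2)^(65/35) ≈ 0.276022; accumulation ratio R = 1/(1−f) ≈ 1.38126.
Loading dose to hit Cmax,ss on first dose: D_load = D_maint·R ≈ 2196 × 1.38126 ≈ 3033.25 mg.

3033 mg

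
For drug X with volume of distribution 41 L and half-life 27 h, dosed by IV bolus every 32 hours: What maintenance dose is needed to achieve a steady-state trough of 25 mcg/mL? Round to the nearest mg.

τ/t½ = 32/27 ≈ 1.1852, so f = (1/2)^(32/27) ≈ 0.439768.
Cmin,ss = (D/Vd)·f/(1−f), so D = Cmin,ss·Vd·(1−f)/f.
D = 25 × 41 × (1−f)/f ≈ 25 × 41 × 1.27393 ≈ 1305.78 mg.

1306 mg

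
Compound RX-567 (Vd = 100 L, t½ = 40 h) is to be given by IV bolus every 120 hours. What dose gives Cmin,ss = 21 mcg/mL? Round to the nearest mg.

14700 mg

τ/t½ = 120/40 ≈ 3, so f = (1/2)^(120/40) ≈ 0.125000.
Cmin,ss = (D/Vd)·f/(1−f), so D = Cmin,ss·Vd·(1−f)/f.
D = 21 × 100 × (1−f)/f ≈ 21 × 100 × 7.00000 ≈ 14700.00 mg.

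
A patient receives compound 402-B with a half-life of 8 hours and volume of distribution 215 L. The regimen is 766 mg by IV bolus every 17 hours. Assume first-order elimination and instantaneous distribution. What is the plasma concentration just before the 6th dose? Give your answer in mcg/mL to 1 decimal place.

1.1 mcg/mL

f = (1/2)^(τ/t½) = (1/2)^(17/8) ≈ 0.2293.
C₀ = D/Vd = 766/215 ≈ 3.563 mcg/mL.
Before the 6th dose, 5 doses have been given. Superposition: Cmin = C₀·(f + f² + … + f^5).
≈ 3.563 × (0.2293 + 0.0526 + 0.0121 + 0.0028 + 0.0006) ≈ 3.563 × 0.2974 ≈ 1.060 mcg/mL.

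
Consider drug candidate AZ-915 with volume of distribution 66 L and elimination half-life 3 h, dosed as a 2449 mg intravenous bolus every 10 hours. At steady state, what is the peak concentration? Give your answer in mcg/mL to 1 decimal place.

41.2 mcg/mL

Over one 10-h interval, 10/3 ≈ 3.3333 half-lives elapse, leaving f ≈ 0.0992 of each dose.
At steady state, accumulation factor R = 1/(1 − e^(−kτ)) ≈ 1.1101.
Single-dose peak C₀ = D/Vd = 2449/66 ≈ 37.106 mcg/mL.
Cmax,ss = C₀/(1 − f) ≈ 37.106/0.9008 ≈ 41.192 mcg/mL.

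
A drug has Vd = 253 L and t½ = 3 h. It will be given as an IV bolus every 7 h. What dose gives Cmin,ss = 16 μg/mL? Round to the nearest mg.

16353 mg

τ/t½ = 7/3 ≈ 2.3333, so f = (1/2)^(7/3) ≈ 0.198425.
Cmin,ss = (D/Vd)·f/(1−f), so D = Cmin,ss·Vd·(1−f)/f.
D = 16 × 253 × (1−f)/f ≈ 16 × 253 × 4.03969 ≈ 16352.67 mg.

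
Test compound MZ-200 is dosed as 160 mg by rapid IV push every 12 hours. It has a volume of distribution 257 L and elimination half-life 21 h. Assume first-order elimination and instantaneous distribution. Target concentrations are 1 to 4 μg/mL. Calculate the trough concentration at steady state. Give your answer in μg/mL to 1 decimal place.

k = ln2/t½ = ln2/21 ≈ 0.033007 h⁻¹; fraction remaining f = e^(−kτ) = e^(−0.033007×12) ≈ 0.6730.
Single-dose peak C₀ = D/Vd = 160/257 ≈ 0.623 μg/mL.
Steady-state trough Cmin,ss = C₀·f/(1−f) ≈ 0.623 × 0.6730/0.3270 ≈ 1.282 μg/mL.
Trough 1.3 μg/mL vs MEC 1 μg/mL: adequate.

1.3 μg/mL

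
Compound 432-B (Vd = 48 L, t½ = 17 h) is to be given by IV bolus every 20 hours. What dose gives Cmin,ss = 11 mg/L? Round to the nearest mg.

665 mg

τ/t½ = 20/17 ≈ 1.1765, so f = (1/2)^(20/17) ≈ 0.442433.
Cmin,ss = (D/Vd)·f/(1−f), so D = Cmin,ss·Vd·(1−f)/f.
D = 11 × 48 × (1−f)/f ≈ 11 × 48 × 1.26023 ≈ 665.40 mg.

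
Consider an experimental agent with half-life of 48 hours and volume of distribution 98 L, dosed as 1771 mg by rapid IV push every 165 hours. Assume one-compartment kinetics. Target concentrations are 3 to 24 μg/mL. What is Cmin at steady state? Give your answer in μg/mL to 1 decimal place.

1.8 μg/mL

Over one 165-h interval, 165/48 ≈ 3.4375 half-lives elapse, leaving f ≈ 0.0923 of each dose.
At steady state, accumulation factor R = 1/(1 − e^(−kτ)) ≈ 1.1017.
Each bolus raises the concentration by D/Vd = 1771/98 ≈ 18.071 μg/mL.
Steady-state peak Cmax,ss = C₀·R ≈ 18.071 × 1.1017 ≈ 19.909 μg/mL.
Steady-state trough Cmin,ss = Cmax,ss·f ≈ 19.909 × 0.0923 ≈ 1.838 μg/mL.
Trough 1.8 μg/mL vs MEC 3 μg/mL: subtherapeutic.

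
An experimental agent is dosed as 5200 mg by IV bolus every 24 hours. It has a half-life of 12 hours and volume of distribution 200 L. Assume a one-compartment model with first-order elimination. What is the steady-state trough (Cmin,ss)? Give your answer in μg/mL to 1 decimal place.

The dosing interval is 2 half-lives, so f = 2^(−2) = 0.25.
At steady state, R = 1/(1 − 0.25) = 4/3.
Single-dose peak C₀ = D/Vd = 5200/200 = 26 μg/mL.
Steady-state peak Cmax,ss = C₀·R = 26 × 4/3 ≈ 34.667 μg/mL.
Steady-state trough Cmin,ss = Cmax,ss·f ≈ 34.667 × 0.25 ≈ 8.667 μg/mL.

8.7 μg/mL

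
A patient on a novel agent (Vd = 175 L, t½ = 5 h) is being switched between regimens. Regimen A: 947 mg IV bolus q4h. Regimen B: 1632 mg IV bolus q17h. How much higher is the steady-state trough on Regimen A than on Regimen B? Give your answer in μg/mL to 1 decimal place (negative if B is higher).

6.3 μg/mL

Regimen A: f = (1/2)^(4/5) ≈ 0.5743; Cmin,ss = (947/175)·f/(1−f) ≈ 7.300 μg/mL.
Regimen B: f = (1/2)^(17/5) ≈ 0.0947; Cmin,ss = (1632/175)·f/(1−f) ≈ 0.976 μg/mL.
Difference ≈ 7.300 − 0.976 ≈ 6.324 μg/mL.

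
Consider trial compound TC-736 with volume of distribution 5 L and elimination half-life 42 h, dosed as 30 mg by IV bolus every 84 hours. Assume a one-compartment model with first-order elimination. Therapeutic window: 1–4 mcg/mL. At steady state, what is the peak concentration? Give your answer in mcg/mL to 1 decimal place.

8.0 mcg/mL

The dosing interval is 2 half-lives, so f = 2^(−2) = 0.25.
At steady state, R = 1/(1 − 0.25) = 4/3.
Single-dose peak C₀ = D/Vd = 30/5 = 6 mcg/mL.
Steady-state peak Cmax,ss = C₀·R = 6 × 4/3 ≈ 8.000 mcg/mL.
Peak 8.0 mcg/mL vs MTC 4 mcg/mL: exceeds toxic threshold.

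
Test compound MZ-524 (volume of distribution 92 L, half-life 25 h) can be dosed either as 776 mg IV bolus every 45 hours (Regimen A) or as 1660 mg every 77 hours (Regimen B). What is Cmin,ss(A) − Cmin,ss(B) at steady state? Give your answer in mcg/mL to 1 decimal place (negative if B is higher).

Regimen A: f = (1/2)^(45/25) ≈ 0.2872; Cmin,ss = (776/92)·f/(1−f) ≈ 3.399 mcg/mL.
Regimen B: f = (1/2)^(77/25) ≈ 0.1183; Cmin,ss = (1660/92)·f/(1−f) ≈ 2.421 mcg/mL.
Difference ≈ 3.399 − 2.421 ≈ 0.978 mcg/mL.

1.0 mcg/mL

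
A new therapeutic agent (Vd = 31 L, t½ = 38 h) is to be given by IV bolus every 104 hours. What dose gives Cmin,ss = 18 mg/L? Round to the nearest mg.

τ/t½ = 104/38 ≈ 2.7368, so f = (1/2)^(104/38) ≈ 0.150013.
Cmin,ss = (D/Vd)·f/(1−f), so D = Cmin,ss·Vd·(1−f)/f.
D = 18 × 31 × (1−f)/f ≈ 18 × 31 × 5.66609 ≈ 3161.68 mg.

3162 mg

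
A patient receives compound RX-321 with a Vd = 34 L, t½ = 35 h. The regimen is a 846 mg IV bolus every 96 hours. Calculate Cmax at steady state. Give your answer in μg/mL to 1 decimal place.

29.3 μg/mL

τ/t½ = 96/35 ≈ 2.7429, so fraction remaining f = (1/2)^(96/35) ≈ 0.1494.
Accumulation ratio R = 1/(1 − f) ≈ 1/0.8506 ≈ 1.1756.
Each bolus raises the concentration by D/Vd = 846/34 ≈ 24.882 μg/mL.
Steady-state peak Cmax,ss = C₀·R ≈ 24.882 × 1.1756 ≈ 29.251 μg/mL.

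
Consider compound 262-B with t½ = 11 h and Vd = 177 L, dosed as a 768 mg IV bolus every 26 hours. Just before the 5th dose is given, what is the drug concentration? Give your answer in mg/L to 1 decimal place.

1.0 mg/L

f = (1/2)^(τ/t½) = (1/2)^(26/11) ≈ 0.1943.
C₀ = D/Vd = 768/177 ≈ 4.339 mg/L.
Before the 5th dose, 4 doses have been given. Superposition: Cmin = C₀·(f + f² + … + f^4).
≈ 4.339 × (0.1943 + 0.0378 + 0.0073 + 0.0014) ≈ 4.339 × 0.2408 ≈ 1.045 mg/L.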